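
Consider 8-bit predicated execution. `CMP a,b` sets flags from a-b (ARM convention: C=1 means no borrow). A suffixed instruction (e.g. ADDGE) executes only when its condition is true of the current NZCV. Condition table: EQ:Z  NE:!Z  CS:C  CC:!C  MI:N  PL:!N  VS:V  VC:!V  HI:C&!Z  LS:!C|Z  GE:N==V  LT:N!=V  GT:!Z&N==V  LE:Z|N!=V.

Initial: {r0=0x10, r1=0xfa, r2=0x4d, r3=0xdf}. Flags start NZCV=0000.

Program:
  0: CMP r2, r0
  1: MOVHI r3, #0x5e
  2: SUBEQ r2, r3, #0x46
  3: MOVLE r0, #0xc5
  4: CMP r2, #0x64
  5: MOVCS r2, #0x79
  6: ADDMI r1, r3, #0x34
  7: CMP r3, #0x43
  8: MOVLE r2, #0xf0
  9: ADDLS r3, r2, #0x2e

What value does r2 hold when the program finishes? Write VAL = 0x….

[0] flags=0010 → (cmp)
[1] flags=0010 HI?T → r3=0x5e
[2] flags=0010 EQ?F → skip
[3] flags=0010 LE?F → skip
[4] flags=1000 → (cmp)
[5] flags=1000 CS?F → skip
[6] flags=1000 MI?T → r1=0x92
[7] flags=0010 → (cmp)
[8] flags=0010 LE?F → skip
[9] flags=0010 LS?F → skip

VAL = 0x4d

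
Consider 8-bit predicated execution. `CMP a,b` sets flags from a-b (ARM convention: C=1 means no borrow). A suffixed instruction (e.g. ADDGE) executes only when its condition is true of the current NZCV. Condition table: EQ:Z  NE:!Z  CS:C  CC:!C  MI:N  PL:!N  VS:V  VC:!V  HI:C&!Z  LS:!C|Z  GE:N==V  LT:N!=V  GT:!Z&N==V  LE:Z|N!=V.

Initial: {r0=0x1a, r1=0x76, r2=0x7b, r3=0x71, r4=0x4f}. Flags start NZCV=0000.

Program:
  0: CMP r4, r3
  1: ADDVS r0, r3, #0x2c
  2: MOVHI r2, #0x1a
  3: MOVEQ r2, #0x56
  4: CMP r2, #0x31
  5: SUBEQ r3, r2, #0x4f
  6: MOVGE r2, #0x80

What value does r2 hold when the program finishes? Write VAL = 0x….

VAL = 0x80

[0] flags=1000 → (cmp)
[1] flags=1000 VS?F → skip
[2] flags=1000 HI?F → skip
[3] flags=1000 EQ?F → skip
[4] flags=0010 → (cmp)
[5] flags=0010 EQ?F → skip
[6] flags=0010 GE?T → r2=0x80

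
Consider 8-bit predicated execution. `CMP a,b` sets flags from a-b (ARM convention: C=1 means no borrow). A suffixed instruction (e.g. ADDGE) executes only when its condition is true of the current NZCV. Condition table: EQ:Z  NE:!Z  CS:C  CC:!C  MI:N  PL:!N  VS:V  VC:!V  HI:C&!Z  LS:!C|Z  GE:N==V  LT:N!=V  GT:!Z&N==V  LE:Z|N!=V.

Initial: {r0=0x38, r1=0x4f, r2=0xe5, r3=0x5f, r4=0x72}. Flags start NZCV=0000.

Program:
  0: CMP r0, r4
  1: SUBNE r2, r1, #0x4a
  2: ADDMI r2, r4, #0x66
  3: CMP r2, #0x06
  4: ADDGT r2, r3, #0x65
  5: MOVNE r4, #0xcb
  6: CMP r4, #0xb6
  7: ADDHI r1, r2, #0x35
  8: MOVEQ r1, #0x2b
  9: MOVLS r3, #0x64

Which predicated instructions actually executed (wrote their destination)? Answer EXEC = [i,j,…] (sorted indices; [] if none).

[0] flags=1000 → (cmp)
[1] flags=1000 NE?T → r2=0x05
[2] flags=1000 MI?T → r2=0xd8
[3] flags=1010 → (cmp)
[4] flags=1010 GT?F → skip
[5] flags=1010 NE?T → r4=0xcb
[6] flags=0010 → (cmp)
[7] flags=0010 HI?T → r1=0x0d
[8] flags=0010 EQ?F → skip
[9] flags=0010 LS?F → skip

EXEC = [1,2,5,7]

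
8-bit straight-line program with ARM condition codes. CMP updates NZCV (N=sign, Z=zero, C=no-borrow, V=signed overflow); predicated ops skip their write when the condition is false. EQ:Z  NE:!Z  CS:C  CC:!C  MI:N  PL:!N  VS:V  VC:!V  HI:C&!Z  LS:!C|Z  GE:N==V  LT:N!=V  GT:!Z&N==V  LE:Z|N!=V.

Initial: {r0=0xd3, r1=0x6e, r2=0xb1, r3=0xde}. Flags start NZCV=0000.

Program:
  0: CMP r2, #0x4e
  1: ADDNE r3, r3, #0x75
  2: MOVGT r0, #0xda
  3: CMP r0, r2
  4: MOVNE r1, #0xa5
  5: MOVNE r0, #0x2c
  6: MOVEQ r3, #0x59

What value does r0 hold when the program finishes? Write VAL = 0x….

[0] flags=0011 → (cmp)
[1] flags=0011 NE?T → r3=0x53
[2] flags=0011 GT?F → skip
[3] flags=0010 → (cmp)
[4] flags=0010 NE?T → r1=0xa5
[5] flags=0010 NE?T → r0=0x2c
[6] flags=0010 EQ?F → skip

VAL = 0x2c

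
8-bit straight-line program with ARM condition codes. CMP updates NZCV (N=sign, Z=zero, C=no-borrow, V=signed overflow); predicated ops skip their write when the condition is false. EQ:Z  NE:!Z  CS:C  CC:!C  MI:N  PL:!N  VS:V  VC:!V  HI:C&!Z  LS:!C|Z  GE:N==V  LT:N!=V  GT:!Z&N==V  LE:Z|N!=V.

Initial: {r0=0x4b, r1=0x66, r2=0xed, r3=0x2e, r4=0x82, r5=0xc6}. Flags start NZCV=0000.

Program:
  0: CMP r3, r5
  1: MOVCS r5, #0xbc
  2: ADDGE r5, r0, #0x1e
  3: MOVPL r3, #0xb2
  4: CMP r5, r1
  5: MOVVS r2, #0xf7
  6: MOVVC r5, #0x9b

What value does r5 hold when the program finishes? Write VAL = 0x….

[0] flags=0000 → (cmp)
[1] flags=0000 CS?F → skip
[2] flags=0000 GE?T → r5=0x69
[3] flags=0000 PL?T → r3=0xb2
[4] flags=0010 → (cmp)
[5] flags=0010 VS?F → skip
[6] flags=0010 VC?T → r5=0x9b

VAL = 0x9b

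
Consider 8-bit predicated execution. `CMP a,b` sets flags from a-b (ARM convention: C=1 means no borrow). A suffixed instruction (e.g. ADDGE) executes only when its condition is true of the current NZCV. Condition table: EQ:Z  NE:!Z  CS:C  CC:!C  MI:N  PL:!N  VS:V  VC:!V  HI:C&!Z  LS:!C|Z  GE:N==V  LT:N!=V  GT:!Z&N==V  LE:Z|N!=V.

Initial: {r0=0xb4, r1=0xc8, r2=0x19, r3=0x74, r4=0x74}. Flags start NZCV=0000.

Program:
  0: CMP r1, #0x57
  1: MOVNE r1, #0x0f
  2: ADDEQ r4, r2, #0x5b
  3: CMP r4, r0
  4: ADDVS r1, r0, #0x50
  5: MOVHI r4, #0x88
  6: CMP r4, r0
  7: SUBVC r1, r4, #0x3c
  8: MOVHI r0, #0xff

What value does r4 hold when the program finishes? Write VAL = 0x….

VAL = 0x74

0: ✓ CMP  NZCV=0011
1: ✓ MOVNE  r1←0x0f
2: · ADDEQ
3: ✓ CMP  NZCV=1001
4: ✓ ADDVS  r1←0x04
5: · MOVHI
6: ✓ CMP  NZCV=1001
7: · SUBVC
8: · MOVHI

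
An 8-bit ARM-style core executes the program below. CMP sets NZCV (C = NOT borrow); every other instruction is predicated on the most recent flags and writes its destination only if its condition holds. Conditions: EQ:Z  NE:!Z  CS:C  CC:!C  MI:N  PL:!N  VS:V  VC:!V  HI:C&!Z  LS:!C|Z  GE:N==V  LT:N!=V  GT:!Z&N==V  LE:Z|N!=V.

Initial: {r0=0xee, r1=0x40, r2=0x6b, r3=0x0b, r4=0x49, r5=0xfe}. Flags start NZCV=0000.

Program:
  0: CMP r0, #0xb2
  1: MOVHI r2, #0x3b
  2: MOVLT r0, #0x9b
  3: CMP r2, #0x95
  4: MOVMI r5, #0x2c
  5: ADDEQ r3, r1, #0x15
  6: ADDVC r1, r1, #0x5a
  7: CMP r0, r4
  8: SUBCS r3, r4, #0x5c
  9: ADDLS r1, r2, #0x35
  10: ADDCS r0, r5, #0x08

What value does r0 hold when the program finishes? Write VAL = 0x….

VAL = 0x34

0: ✓ CMP  NZCV=0010
1: ✓ MOVHI  r2←0x3b
2: · MOVLT
3: ✓ CMP  NZCV=1001
4: ✓ MOVMI  r5←0x2c
5: · ADDEQ
6: · ADDVC
7: ✓ CMP  NZCV=1010
8: ✓ SUBCS  r3←0xed
9: · ADDLS
10: ✓ ADDCS  r0←0x34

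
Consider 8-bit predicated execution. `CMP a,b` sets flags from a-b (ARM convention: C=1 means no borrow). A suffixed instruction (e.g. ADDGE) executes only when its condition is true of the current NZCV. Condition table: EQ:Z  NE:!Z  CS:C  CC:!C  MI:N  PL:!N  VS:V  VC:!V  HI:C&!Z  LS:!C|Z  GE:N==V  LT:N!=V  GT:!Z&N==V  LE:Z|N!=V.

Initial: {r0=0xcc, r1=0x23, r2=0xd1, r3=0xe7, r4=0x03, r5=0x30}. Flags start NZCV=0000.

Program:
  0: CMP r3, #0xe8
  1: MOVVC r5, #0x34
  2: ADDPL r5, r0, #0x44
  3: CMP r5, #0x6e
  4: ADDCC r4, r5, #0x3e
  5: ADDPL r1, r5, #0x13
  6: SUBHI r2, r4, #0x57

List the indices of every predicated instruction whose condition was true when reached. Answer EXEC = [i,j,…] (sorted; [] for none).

EXEC = [1,4]

[0] flags=1000 → (cmp)
[1] flags=1000 VC?T → r5=0x34
[2] flags=1000 PL?F → skip
[3] flags=1000 → (cmp)
[4] flags=1000 CC?T → r4=0x72
[5] flags=1000 PL?F → skip
[6] flags=1000 HI?F → skip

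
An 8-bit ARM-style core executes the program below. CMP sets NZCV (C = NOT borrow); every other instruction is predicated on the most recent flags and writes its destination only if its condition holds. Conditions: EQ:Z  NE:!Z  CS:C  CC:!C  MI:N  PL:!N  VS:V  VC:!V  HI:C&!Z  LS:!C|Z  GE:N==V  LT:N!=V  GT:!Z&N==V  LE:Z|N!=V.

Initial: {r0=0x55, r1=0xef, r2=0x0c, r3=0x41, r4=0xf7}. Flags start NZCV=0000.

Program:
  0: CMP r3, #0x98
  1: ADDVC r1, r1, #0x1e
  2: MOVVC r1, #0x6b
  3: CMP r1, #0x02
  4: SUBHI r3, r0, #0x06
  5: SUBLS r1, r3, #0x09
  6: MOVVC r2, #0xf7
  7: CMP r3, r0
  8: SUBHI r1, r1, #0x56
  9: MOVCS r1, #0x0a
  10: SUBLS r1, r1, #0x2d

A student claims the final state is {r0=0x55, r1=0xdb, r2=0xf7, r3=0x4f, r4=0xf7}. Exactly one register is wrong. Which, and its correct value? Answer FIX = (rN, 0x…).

0: ✓ CMP  NZCV=1001
1: · ADDVC
2: · MOVVC
3: ✓ CMP  NZCV=1010
4: ✓ SUBHI  r3←0x4f
5: · SUBLS
6: ✓ MOVVC  r2←0xf7
7: ✓ CMP  NZCV=1000
8: · SUBHI
9: · MOVCS
10: ✓ SUBLS  r1←0xc2

FIX = (r1, 0xc2)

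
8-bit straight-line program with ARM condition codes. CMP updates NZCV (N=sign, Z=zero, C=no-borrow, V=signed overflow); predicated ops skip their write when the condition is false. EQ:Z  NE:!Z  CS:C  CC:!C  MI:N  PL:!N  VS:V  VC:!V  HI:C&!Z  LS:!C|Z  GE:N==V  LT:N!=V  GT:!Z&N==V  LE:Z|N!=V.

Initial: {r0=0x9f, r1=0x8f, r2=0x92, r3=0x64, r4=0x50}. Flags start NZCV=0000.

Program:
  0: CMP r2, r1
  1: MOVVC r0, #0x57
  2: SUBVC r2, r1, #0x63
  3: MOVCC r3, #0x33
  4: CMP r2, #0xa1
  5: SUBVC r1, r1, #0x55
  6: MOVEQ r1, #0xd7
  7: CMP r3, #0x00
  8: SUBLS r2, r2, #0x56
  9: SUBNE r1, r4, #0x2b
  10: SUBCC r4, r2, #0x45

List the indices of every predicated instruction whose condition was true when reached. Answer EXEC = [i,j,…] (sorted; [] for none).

0: ✓ CMP  NZCV=0010
1: ✓ MOVVC  r0←0x57
2: ✓ SUBVC  r2←0x2c
3: · MOVCC
4: ✓ CMP  NZCV=1001
5: · SUBVC
6: · MOVEQ
7: ✓ CMP  NZCV=0010
8: · SUBLS
9: ✓ SUBNE  r1←0x25
10: · SUBCC

EXEC = [1,2,9]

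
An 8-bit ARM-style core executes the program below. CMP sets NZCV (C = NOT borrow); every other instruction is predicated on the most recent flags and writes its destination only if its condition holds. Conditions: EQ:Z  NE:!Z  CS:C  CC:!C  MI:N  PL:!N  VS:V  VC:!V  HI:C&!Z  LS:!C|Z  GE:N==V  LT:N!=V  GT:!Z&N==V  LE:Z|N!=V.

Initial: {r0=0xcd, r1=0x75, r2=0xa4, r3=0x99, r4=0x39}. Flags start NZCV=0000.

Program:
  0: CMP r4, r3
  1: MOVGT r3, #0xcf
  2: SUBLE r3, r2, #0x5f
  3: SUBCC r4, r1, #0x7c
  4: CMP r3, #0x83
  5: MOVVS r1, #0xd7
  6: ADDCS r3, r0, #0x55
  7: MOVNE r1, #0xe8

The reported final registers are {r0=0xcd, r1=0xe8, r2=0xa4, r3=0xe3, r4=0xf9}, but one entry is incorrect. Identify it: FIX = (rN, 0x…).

FIX = (r3, 0x22)

0: ✓ CMP  NZCV=1001
1: ✓ MOVGT  r3←0xcf
2: · SUBLE
3: ✓ SUBCC  r4←0xf9
4: ✓ CMP  NZCV=0010
5: · MOVVS
6: ✓ ADDCS  r3←0x22
7: ✓ MOVNE  r1←0xe8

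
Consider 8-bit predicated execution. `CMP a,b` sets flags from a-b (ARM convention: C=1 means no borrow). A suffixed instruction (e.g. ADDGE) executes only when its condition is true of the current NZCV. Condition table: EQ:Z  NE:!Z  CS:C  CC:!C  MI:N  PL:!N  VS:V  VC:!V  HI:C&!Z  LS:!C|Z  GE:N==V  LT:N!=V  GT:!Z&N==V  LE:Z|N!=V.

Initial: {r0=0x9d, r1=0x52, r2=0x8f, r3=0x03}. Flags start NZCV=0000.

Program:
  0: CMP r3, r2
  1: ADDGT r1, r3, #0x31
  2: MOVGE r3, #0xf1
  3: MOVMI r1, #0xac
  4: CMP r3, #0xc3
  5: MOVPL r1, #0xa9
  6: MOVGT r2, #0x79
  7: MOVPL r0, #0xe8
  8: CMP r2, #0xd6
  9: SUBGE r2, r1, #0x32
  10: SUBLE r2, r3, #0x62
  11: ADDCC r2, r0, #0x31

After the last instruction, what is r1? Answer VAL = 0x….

VAL = 0xa9

0: ✓ CMP  NZCV=0000
1: ✓ ADDGT  r1←0x34
2: ✓ MOVGE  r3←0xf1
3: · MOVMI
4: ✓ CMP  NZCV=0010
5: ✓ MOVPL  r1←0xa9
6: ✓ MOVGT  r2←0x79
7: ✓ MOVPL  r0←0xe8
8: ✓ CMP  NZCV=1001
9: ✓ SUBGE  r2←0x77
10: · SUBLE
11: ✓ ADDCC  r2←0x19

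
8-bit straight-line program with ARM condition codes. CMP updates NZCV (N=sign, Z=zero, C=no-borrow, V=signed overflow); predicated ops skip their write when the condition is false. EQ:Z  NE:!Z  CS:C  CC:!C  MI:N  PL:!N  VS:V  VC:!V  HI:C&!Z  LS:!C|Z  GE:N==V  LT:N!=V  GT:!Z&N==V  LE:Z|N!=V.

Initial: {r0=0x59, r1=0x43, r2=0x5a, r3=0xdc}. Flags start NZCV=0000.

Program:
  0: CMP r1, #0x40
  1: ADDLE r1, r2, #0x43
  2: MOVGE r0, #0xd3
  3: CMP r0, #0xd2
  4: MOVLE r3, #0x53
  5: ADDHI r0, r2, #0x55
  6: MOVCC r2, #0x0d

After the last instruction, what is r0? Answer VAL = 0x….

VAL = 0xaf

0: ✓ CMP  NZCV=0010
1: · ADDLE
2: ✓ MOVGE  r0←0xd3
3: ✓ CMP  NZCV=0010
4: · MOVLE
5: ✓ ADDHI  r0←0xaf
6: · MOVCC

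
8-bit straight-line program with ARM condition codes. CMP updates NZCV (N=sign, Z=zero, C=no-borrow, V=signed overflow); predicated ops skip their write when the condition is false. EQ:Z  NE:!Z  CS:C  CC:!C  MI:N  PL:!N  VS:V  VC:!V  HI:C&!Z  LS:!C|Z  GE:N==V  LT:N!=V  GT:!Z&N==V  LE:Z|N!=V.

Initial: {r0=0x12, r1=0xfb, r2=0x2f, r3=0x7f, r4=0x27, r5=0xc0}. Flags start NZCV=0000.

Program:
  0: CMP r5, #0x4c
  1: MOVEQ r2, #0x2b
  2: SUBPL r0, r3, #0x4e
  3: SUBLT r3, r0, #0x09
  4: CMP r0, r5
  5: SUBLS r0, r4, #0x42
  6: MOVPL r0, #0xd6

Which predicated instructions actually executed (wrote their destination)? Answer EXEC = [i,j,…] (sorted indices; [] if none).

EXEC = [2,3,5,6]

[0] flags=0011 → (cmp)
[1] flags=0011 EQ?F → skip
[2] flags=0011 PL?T → r0=0x31
[3] flags=0011 LT?T → r3=0x28
[4] flags=0000 → (cmp)
[5] flags=0000 LS?T → r0=0xe5
[6] flags=0000 PL?T → r0=0xd6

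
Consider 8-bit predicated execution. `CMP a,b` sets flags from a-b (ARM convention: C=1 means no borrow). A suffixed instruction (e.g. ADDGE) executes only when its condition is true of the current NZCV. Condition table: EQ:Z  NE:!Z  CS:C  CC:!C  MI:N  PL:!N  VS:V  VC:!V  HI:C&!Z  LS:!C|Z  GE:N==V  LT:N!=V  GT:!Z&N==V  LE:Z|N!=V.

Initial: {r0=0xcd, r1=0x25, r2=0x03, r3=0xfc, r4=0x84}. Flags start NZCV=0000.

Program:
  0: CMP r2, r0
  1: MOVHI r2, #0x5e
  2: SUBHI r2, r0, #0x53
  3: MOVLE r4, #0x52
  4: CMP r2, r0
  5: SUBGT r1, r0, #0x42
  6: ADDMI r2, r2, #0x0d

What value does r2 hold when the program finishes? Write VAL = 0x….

0: ✓ CMP  NZCV=0000
1: · MOVHI
2: · SUBHI
3: · MOVLE
4: ✓ CMP  NZCV=0000
5: ✓ SUBGT  r1←0x8b
6: · ADDMI

VAL = 0x03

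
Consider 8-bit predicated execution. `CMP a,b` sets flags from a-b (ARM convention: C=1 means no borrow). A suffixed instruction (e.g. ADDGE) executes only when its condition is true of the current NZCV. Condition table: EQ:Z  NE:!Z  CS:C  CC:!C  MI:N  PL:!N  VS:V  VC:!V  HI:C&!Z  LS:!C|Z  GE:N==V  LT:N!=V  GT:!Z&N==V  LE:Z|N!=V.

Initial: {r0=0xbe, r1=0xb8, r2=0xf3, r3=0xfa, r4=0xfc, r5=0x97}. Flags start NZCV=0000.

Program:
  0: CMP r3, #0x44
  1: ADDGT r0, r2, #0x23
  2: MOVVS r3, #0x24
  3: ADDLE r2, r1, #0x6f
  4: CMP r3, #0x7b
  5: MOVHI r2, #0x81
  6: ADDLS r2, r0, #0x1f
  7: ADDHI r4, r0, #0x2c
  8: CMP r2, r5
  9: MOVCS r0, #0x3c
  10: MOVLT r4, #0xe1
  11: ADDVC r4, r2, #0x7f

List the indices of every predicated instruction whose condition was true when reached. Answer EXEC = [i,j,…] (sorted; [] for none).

EXEC = [3,5,7,10,11]

[0] flags=1010 → (cmp)
[1] flags=1010 GT?F → skip
[2] flags=1010 VS?F → skip
[3] flags=1010 LE?T → r2=0x27
[4] flags=0011 → (cmp)
[5] flags=0011 HI?T → r2=0x81
[6] flags=0011 LS?F → skip
[7] flags=0011 HI?T → r4=0xea
[8] flags=1000 → (cmp)
[9] flags=1000 CS?F → skip
[10] flags=1000 LT?T → r4=0xe1
[11] flags=1000 VC?T → r4=0x00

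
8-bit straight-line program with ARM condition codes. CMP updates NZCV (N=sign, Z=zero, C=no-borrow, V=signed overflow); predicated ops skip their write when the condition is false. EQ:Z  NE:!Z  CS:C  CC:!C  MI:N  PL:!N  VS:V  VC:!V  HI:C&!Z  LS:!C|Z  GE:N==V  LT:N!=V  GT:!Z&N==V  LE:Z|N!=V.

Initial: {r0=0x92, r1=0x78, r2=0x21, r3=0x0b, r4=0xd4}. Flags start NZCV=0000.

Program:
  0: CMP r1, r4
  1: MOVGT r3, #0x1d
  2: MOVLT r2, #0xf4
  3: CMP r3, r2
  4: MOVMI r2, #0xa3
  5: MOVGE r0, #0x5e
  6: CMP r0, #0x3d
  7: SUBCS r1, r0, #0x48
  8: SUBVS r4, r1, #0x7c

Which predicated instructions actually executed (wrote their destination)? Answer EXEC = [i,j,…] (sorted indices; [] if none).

0: ✓ CMP  NZCV=1001
1: ✓ MOVGT  r3←0x1d
2: · MOVLT
3: ✓ CMP  NZCV=1000
4: ✓ MOVMI  r2←0xa3
5: · MOVGE
6: ✓ CMP  NZCV=0011
7: ✓ SUBCS  r1←0x4a
8: ✓ SUBVS  r4←0xce

EXEC = [1,4,7,8]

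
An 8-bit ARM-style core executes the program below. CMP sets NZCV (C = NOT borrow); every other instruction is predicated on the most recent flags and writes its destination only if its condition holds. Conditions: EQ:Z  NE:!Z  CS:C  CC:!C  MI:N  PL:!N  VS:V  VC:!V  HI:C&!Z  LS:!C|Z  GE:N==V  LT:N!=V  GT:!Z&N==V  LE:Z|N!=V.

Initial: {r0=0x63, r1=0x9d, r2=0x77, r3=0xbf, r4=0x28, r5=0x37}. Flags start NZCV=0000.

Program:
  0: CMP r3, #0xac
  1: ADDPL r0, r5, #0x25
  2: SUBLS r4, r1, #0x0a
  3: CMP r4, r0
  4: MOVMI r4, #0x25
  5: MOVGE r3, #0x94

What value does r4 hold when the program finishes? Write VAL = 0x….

VAL = 0x25

[0] flags=0010 → (cmp)
[1] flags=0010 PL?T → r0=0x5c
[2] flags=0010 LS?F → skip
[3] flags=1000 → (cmp)
[4] flags=1000 MI?T → r4=0x25
[5] flags=1000 GE?F → skip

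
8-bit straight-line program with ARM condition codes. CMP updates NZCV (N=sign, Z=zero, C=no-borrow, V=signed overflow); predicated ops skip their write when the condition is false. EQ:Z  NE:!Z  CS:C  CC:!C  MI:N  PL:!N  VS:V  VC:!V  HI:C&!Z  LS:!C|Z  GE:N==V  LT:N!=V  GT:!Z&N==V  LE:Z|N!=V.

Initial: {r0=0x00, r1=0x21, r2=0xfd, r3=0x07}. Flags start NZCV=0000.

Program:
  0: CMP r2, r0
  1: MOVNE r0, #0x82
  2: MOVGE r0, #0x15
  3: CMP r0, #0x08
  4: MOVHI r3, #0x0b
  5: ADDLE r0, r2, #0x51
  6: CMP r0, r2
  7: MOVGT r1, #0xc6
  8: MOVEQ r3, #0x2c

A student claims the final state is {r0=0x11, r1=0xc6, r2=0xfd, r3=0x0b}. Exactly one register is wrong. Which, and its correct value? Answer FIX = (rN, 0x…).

0: ✓ CMP  NZCV=1010
1: ✓ MOVNE  r0←0x82
2: · MOVGE
3: ✓ CMP  NZCV=0011
4: ✓ MOVHI  r3←0x0b
5: ✓ ADDLE  r0←0x4e
6: ✓ CMP  NZCV=0000
7: ✓ MOVGT  r1←0xc6
8: · MOVEQ

FIX = (r0, 0x4e)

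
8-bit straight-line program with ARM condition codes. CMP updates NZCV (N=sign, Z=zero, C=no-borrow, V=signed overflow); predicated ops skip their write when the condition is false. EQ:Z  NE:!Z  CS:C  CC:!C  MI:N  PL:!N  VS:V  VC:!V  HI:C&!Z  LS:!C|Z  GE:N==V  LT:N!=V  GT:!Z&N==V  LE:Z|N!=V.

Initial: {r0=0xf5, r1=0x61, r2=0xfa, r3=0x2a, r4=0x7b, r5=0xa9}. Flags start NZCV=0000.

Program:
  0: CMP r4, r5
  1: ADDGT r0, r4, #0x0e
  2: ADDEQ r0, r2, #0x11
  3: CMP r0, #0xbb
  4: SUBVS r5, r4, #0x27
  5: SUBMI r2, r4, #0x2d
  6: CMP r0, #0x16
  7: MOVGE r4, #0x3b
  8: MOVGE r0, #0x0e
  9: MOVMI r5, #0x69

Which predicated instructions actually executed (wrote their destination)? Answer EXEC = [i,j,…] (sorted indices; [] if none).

[0] flags=1001 → (cmp)
[1] flags=1001 GT?T → r0=0x89
[2] flags=1001 EQ?F → skip
[3] flags=1000 → (cmp)
[4] flags=1000 VS?F → skip
[5] flags=1000 MI?T → r2=0x4e
[6] flags=0011 → (cmp)
[7] flags=0011 GE?F → skip
[8] flags=0011 GE?F → skip
[9] flags=0011 MI?F → skip

EXEC = [1,5]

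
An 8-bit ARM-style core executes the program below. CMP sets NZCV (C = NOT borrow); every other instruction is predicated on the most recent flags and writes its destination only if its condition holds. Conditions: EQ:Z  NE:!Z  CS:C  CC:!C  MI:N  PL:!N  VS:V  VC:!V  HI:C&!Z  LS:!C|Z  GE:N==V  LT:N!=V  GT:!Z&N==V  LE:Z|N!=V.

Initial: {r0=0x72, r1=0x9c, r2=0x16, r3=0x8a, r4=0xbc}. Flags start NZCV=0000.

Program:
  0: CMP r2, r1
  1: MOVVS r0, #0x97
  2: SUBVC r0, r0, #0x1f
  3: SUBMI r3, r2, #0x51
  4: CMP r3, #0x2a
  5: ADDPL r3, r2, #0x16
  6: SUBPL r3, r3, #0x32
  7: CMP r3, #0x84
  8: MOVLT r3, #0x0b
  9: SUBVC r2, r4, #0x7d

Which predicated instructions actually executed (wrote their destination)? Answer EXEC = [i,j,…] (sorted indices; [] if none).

[0] flags=0000 → (cmp)
[1] flags=0000 VS?F → skip
[2] flags=0000 VC?T → r0=0x53
[3] flags=0000 MI?F → skip
[4] flags=0011 → (cmp)
[5] flags=0011 PL?T → r3=0x2c
[6] flags=0011 PL?T → r3=0xfa
[7] flags=0010 → (cmp)
[8] flags=0010 LT?F → skip
[9] flags=0010 VC?T → r2=0x3f

EXEC = [2,5,6,9]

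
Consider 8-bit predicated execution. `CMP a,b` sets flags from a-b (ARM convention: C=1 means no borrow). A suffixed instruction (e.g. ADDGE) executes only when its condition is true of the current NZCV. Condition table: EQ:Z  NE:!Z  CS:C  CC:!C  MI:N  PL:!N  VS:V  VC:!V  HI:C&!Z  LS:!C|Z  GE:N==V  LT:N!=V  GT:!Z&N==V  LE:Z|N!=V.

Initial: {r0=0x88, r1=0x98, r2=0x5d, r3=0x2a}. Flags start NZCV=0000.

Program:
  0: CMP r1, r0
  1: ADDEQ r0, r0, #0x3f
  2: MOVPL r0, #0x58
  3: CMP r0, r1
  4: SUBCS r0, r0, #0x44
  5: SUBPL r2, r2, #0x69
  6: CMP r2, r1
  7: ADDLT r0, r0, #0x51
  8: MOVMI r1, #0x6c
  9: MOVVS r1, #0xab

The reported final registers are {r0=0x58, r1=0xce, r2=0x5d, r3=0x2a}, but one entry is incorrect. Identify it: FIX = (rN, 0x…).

0: ✓ CMP  NZCV=0010
1: · ADDEQ
2: ✓ MOVPL  r0←0x58
3: ✓ CMP  NZCV=1001
4: · SUBCS
5: · SUBPL
6: ✓ CMP  NZCV=1001
7: · ADDLT
8: ✓ MOVMI  r1←0x6c
9: ✓ MOVVS  r1←0xab

FIX = (r1, 0xab)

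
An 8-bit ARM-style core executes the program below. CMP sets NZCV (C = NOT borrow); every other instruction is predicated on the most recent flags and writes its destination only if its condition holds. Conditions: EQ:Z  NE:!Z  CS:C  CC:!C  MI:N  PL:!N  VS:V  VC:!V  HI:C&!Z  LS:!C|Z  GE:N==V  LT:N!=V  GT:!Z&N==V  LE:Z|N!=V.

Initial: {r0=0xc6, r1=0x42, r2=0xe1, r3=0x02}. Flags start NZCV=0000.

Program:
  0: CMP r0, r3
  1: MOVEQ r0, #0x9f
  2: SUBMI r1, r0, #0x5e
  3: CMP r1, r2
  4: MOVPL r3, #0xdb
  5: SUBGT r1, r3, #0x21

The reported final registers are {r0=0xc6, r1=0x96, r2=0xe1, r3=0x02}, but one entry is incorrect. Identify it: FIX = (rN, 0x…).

FIX = (r1, 0xe1)

[0] flags=1010 → (cmp)
[1] flags=1010 EQ?F → skip
[2] flags=1010 MI?T → r1=0x68
[3] flags=1001 → (cmp)
[4] flags=1001 PL?F → skip
[5] flags=1001 GT?T → r1=0xe1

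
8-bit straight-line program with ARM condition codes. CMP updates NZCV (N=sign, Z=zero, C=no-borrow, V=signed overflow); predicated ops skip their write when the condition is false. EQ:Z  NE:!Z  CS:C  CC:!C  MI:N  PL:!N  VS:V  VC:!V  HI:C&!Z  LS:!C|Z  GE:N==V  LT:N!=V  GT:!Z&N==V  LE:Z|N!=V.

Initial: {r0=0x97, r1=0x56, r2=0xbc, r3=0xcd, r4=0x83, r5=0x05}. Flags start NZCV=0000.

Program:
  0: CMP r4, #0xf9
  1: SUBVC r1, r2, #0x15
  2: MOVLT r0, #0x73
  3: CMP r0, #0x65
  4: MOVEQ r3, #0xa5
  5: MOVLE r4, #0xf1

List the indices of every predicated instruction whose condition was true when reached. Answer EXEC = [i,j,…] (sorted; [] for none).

0: ✓ CMP  NZCV=1000
1: ✓ SUBVC  r1←0xa7
2: ✓ MOVLT  r0←0x73
3: ✓ CMP  NZCV=0010
4: · MOVEQ
5: · MOVLE

EXEC = [1,2]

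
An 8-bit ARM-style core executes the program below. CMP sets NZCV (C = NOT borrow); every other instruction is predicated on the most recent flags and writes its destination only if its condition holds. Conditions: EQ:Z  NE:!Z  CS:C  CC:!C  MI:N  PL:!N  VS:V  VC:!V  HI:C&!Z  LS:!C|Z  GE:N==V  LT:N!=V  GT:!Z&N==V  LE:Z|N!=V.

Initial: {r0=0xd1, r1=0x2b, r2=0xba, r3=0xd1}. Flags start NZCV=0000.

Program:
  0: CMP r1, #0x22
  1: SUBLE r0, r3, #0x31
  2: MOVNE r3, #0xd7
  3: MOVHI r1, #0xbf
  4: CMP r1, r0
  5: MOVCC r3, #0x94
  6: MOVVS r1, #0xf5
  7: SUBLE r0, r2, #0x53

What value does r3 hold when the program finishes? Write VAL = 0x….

VAL = 0x94

[0] flags=0010 → (cmp)
[1] flags=0010 LE?F → skip
[2] flags=0010 NE?T → r3=0xd7
[3] flags=0010 HI?T → r1=0xbf
[4] flags=1000 → (cmp)
[5] flags=1000 CC?T → r3=0x94
[6] flags=1000 VS?F → skip
[7] flags=1000 LE?T → r0=0x67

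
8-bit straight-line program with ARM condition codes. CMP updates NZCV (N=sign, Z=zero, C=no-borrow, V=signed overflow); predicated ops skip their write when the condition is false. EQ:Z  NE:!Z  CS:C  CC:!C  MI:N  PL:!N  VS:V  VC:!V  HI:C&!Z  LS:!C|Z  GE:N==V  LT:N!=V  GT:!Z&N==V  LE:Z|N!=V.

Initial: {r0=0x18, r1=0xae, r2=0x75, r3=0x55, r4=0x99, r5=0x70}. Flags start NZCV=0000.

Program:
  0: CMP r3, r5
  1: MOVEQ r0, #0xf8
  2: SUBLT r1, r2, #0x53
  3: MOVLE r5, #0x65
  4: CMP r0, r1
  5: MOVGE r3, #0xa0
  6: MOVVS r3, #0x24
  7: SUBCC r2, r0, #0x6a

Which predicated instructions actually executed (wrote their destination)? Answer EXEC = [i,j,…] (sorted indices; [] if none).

EXEC = [2,3,7]

[0] flags=1000 → (cmp)
[1] flags=1000 EQ?F → skip
[2] flags=1000 LT?T → r1=0x22
[3] flags=1000 LE?T → r5=0x65
[4] flags=1000 → (cmp)
[5] flags=1000 GE?F → skip
[6] flags=1000 VS?F → skip
[7] flags=1000 CC?T → r2=0xae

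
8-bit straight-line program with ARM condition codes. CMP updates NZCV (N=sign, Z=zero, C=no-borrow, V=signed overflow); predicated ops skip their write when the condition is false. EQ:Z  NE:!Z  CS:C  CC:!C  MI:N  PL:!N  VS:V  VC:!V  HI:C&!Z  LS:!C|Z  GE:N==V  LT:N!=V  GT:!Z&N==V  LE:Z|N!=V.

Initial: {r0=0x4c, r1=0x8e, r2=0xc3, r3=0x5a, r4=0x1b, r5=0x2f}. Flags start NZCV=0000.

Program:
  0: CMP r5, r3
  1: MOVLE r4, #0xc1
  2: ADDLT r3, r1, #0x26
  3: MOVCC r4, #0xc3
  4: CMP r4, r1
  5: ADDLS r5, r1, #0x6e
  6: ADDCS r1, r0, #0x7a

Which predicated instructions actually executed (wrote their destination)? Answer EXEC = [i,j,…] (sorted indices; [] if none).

EXEC = [1,2,3,6]

[0] flags=1000 → (cmp)
[1] flags=1000 LE?T → r4=0xc1
[2] flags=1000 LT?T → r3=0xb4
[3] flags=1000 CC?T → r4=0xc3
[4] flags=0010 → (cmp)
[5] flags=0010 LS?F → skip
[6] flags=0010 CS?T → r1=0xc6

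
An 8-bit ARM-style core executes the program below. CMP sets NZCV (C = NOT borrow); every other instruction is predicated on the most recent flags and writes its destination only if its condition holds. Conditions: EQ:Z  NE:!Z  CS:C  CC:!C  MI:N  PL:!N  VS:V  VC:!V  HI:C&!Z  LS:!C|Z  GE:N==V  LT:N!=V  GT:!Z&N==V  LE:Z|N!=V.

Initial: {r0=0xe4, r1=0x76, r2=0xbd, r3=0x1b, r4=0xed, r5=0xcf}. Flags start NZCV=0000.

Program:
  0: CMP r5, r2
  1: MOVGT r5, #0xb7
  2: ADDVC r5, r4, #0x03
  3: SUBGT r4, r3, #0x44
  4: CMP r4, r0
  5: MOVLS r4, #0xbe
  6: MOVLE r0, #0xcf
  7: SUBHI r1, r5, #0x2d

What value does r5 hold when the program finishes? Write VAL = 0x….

[0] flags=0010 → (cmp)
[1] flags=0010 GT?T → r5=0xb7
[2] flags=0010 VC?T → r5=0xf0
[3] flags=0010 GT?T → r4=0xd7
[4] flags=1000 → (cmp)
[5] flags=1000 LS?T → r4=0xbe
[6] flags=1000 LE?T → r0=0xcf
[7] flags=1000 HI?F → skip

VAL = 0xf0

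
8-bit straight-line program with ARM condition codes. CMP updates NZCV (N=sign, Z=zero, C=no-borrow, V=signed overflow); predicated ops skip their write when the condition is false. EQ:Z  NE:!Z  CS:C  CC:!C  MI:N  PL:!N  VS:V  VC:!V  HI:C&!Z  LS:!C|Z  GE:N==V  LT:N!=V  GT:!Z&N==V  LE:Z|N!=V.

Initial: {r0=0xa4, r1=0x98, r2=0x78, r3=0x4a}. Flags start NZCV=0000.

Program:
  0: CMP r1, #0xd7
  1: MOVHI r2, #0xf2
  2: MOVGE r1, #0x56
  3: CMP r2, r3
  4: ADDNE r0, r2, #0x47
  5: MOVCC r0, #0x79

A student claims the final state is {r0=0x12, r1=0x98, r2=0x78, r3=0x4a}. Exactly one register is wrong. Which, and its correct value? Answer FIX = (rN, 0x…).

FIX = (r0, 0xbf)

0: ✓ CMP  NZCV=1000
1: · MOVHI
2: · MOVGE
3: ✓ CMP  NZCV=0010
4: ✓ ADDNE  r0←0xbf
5: · MOVCC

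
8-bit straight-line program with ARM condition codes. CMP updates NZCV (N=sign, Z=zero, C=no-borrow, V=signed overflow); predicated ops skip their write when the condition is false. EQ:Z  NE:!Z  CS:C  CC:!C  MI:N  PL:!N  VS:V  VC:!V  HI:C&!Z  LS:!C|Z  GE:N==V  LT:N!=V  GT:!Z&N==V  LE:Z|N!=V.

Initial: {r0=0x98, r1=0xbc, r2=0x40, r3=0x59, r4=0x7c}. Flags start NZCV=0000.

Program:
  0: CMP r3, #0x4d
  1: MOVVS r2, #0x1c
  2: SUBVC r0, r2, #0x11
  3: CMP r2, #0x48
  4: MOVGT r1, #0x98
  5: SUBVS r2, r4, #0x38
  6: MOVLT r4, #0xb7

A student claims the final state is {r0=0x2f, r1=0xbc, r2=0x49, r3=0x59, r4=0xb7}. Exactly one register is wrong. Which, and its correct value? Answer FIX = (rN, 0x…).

FIX = (r2, 0x40)

0: ✓ CMP  NZCV=0010
1: · MOVVS
2: ✓ SUBVC  r0←0x2f
3: ✓ CMP  NZCV=1000
4: · MOVGT
5: · SUBVS
6: ✓ MOVLT  r4←0xb7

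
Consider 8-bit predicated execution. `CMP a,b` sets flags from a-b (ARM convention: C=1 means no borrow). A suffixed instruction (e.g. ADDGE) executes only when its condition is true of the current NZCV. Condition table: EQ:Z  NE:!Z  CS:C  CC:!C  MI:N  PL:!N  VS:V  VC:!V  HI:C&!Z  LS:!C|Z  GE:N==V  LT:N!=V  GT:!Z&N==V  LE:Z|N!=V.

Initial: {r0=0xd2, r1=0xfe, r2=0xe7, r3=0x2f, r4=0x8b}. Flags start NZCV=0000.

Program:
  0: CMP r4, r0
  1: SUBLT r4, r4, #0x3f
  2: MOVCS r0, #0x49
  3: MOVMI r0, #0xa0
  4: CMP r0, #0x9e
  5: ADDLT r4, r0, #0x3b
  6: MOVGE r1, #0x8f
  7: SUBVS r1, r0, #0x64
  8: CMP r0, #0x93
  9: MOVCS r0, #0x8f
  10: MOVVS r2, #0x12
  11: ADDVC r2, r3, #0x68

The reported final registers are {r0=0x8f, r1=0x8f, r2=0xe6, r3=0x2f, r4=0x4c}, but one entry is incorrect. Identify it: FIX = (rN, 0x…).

FIX = (r2, 0x97)

0: ✓ CMP  NZCV=1000
1: ✓ SUBLT  r4←0x4c
2: · MOVCS
3: ✓ MOVMI  r0←0xa0
4: ✓ CMP  NZCV=0010
5: · ADDLT
6: ✓ MOVGE  r1←0x8f
7: · SUBVS
8: ✓ CMP  NZCV=0010
9: ✓ MOVCS  r0←0x8f
10: · MOVVS
11: ✓ ADDVC  r2←0x97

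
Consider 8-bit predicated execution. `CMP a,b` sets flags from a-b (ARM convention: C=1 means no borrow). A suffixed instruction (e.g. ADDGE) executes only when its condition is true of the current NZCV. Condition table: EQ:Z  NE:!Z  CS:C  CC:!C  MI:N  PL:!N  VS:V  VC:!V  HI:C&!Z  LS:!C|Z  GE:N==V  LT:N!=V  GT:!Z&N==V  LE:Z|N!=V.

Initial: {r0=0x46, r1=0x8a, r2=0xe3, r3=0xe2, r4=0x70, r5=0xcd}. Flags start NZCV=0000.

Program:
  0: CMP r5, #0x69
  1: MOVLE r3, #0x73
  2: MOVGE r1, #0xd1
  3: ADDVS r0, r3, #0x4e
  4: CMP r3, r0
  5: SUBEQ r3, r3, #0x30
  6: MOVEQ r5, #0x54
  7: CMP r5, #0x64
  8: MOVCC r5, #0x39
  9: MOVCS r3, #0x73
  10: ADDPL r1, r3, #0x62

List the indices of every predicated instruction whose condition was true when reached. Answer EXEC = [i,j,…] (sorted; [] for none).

EXEC = [1,3,9,10]

[0] flags=0011 → (cmp)
[1] flags=0011 LE?T → r3=0x73
[2] flags=0011 GE?F → skip
[3] flags=0011 VS?T → r0=0xc1
[4] flags=1001 → (cmp)
[5] flags=1001 EQ?F → skip
[6] flags=1001 EQ?F → skip
[7] flags=0011 → (cmp)
[8] flags=0011 CC?F → skip
[9] flags=0011 CS?T → r3=0x73
[10] flags=0011 PL?T → r1=0xd5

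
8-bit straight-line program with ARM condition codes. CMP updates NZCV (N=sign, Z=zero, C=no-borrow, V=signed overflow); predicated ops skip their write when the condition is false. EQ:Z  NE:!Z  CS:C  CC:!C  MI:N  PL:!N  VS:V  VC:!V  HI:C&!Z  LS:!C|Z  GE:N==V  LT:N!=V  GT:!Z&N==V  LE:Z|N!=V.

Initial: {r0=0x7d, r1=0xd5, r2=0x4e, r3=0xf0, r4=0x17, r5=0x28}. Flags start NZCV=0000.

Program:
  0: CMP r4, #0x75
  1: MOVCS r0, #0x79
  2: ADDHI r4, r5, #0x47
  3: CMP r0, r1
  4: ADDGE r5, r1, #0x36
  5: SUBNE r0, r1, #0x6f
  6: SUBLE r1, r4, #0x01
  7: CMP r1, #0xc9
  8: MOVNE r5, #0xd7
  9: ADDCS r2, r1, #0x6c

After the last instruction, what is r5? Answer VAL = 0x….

[0] flags=1000 → (cmp)
[1] flags=1000 CS?F → skip
[2] flags=1000 HI?F → skip
[3] flags=1001 → (cmp)
[4] flags=1001 GE?T → r5=0x0b
[5] flags=1001 NE?T → r0=0x66
[6] flags=1001 LE?F → skip
[7] flags=0010 → (cmp)
[8] flags=0010 NE?T → r5=0xd7
[9] flags=0010 CS?T → r2=0x41

VAL = 0xd7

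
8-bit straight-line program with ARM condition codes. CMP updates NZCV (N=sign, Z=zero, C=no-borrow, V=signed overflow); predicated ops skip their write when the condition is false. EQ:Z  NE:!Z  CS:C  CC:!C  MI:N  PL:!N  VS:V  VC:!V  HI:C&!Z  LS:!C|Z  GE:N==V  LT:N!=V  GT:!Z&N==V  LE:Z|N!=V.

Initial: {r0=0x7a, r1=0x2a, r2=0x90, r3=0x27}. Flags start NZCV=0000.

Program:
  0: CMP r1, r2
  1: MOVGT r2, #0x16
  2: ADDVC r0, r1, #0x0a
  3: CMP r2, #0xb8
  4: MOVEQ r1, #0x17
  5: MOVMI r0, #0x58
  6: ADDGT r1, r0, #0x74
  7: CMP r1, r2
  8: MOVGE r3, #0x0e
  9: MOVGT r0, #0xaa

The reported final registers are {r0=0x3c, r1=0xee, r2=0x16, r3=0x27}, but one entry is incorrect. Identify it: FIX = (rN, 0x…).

FIX = (r0, 0x7a)

[0] flags=1001 → (cmp)
[1] flags=1001 GT?T → r2=0x16
[2] flags=1001 VC?F → skip
[3] flags=0000 → (cmp)
[4] flags=0000 EQ?F → skip
[5] flags=0000 MI?F → skip
[6] flags=0000 GT?T → r1=0xee
[7] flags=1010 → (cmp)
[8] flags=1010 GE?F → skip
[9] flags=1010 GT?F → skip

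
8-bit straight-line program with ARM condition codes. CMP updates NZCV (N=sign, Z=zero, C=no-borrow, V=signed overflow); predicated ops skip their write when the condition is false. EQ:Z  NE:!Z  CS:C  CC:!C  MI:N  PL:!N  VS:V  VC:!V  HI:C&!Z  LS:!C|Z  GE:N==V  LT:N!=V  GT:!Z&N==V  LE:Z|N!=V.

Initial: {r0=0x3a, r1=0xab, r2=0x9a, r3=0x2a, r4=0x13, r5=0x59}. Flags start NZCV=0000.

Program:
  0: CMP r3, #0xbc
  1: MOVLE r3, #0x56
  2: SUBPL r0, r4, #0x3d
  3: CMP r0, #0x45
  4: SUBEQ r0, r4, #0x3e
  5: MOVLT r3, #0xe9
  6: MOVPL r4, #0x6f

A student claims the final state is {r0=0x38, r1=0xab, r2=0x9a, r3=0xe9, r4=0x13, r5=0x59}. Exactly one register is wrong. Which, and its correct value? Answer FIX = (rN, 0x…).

FIX = (r0, 0xd6)

0: ✓ CMP  NZCV=0000
1: · MOVLE
2: ✓ SUBPL  r0←0xd6
3: ✓ CMP  NZCV=1010
4: · SUBEQ
5: ✓ MOVLT  r3←0xe9
6: · MOVPL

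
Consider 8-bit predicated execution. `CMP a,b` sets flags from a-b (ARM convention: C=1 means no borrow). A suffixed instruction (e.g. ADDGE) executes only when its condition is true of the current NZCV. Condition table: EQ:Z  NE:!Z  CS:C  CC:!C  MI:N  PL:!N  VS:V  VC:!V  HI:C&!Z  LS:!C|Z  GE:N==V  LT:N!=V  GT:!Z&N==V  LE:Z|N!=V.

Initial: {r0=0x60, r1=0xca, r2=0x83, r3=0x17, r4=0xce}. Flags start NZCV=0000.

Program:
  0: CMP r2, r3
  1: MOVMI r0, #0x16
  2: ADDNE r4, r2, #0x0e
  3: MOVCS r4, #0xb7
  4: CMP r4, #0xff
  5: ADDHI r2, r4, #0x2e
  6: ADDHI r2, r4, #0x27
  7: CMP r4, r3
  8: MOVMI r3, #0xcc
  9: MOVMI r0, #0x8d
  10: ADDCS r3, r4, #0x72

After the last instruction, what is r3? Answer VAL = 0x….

VAL = 0x29

0: ✓ CMP  NZCV=0011
1: · MOVMI
2: ✓ ADDNE  r4←0x91
3: ✓ MOVCS  r4←0xb7
4: ✓ CMP  NZCV=1000
5: · ADDHI
6: · ADDHI
7: ✓ CMP  NZCV=1010
8: ✓ MOVMI  r3←0xcc
9: ✓ MOVMI  r0←0x8d
10: ✓ ADDCS  r3←0x29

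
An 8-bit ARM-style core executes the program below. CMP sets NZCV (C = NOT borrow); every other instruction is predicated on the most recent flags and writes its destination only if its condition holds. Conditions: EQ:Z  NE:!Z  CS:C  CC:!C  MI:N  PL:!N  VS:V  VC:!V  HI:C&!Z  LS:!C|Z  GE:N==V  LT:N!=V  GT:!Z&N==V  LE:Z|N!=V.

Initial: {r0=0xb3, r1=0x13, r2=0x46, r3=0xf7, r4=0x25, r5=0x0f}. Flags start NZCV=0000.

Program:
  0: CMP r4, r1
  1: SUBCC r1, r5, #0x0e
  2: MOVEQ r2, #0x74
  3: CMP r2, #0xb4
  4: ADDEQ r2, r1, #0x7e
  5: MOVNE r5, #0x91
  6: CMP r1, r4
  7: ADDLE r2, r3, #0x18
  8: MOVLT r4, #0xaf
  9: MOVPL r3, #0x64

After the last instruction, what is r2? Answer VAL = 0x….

0: ✓ CMP  NZCV=0010
1: · SUBCC
2: · MOVEQ
3: ✓ CMP  NZCV=1001
4: · ADDEQ
5: ✓ MOVNE  r5←0x91
6: ✓ CMP  NZCV=1000
7: ✓ ADDLE  r2←0x0f
8: ✓ MOVLT  r4←0xaf
9: · MOVPL

VAL = 0x0f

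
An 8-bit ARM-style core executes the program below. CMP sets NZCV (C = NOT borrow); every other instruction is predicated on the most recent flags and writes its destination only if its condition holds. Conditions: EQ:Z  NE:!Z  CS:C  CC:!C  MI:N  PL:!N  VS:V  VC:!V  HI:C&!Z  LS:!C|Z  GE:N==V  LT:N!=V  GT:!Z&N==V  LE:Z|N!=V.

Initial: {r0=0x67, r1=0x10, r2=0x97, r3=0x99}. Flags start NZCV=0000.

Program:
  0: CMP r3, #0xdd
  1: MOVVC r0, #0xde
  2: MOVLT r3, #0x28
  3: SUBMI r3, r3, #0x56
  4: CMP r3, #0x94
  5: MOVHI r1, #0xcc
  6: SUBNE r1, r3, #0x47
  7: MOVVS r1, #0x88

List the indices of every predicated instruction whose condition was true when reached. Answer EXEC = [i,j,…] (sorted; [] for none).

EXEC = [1,2,3,5,6]

0: ✓ CMP  NZCV=1000
1: ✓ MOVVC  r0←0xde
2: ✓ MOVLT  r3←0x28
3: ✓ SUBMI  r3←0xd2
4: ✓ CMP  NZCV=0010
5: ✓ MOVHI  r1←0xcc
6: ✓ SUBNE  r1←0x8b
7: · MOVVS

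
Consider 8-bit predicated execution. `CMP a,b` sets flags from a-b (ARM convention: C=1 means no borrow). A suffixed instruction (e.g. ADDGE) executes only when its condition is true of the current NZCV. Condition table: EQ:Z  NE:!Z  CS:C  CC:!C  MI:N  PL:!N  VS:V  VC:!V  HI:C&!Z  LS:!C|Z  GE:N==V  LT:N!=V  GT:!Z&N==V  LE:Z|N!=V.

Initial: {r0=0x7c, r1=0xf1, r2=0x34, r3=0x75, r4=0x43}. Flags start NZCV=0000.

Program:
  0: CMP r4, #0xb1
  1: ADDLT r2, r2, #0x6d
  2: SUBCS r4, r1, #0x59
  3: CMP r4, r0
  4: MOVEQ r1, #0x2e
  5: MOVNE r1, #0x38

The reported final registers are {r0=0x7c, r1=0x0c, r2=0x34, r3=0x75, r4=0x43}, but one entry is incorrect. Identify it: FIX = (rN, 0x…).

[0] flags=1001 → (cmp)
[1] flags=1001 LT?F → skip
[2] flags=1001 CS?F → skip
[3] flags=1000 → (cmp)
[4] flags=1000 EQ?F → skip
[5] flags=1000 NE?T → r1=0x38

FIX = (r1, 0x38)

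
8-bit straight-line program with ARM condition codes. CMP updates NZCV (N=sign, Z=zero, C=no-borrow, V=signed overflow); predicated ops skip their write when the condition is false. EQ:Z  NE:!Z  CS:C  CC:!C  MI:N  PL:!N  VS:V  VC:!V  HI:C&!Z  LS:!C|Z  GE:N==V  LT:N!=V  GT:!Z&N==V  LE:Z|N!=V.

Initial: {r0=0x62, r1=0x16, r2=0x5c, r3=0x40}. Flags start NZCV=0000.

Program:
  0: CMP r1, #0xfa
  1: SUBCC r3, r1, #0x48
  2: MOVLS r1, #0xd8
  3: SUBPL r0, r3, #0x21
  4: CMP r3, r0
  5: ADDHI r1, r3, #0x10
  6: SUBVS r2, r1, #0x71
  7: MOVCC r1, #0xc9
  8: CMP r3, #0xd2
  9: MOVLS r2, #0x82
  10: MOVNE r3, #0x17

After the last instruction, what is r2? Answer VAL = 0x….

0: ✓ CMP  NZCV=0000
1: ✓ SUBCC  r3←0xce
2: ✓ MOVLS  r1←0xd8
3: ✓ SUBPL  r0←0xad
4: ✓ CMP  NZCV=0010
5: ✓ ADDHI  r1←0xde
6: · SUBVS
7: · MOVCC
8: ✓ CMP  NZCV=1000
9: ✓ MOVLS  r2←0x82
10: ✓ MOVNE  r3←0x17

VAL = 0x82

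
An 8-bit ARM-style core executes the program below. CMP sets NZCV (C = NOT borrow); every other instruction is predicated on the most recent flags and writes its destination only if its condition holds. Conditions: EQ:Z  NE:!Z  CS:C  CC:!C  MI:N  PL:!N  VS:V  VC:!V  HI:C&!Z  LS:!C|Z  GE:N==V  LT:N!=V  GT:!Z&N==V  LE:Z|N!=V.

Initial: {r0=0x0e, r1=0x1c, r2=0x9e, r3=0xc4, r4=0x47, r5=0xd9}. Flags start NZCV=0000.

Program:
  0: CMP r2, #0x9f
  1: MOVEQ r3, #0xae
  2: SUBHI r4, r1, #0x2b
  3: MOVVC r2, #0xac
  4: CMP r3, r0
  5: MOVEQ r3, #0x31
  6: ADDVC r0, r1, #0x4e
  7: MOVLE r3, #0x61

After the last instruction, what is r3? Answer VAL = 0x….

0: ✓ CMP  NZCV=1000
1: · MOVEQ
2: · SUBHI
3: ✓ MOVVC  r2←0xac
4: ✓ CMP  NZCV=1010
5: · MOVEQ
6: ✓ ADDVC  r0←0x6a
7: ✓ MOVLE  r3←0x61

VAL = 0x61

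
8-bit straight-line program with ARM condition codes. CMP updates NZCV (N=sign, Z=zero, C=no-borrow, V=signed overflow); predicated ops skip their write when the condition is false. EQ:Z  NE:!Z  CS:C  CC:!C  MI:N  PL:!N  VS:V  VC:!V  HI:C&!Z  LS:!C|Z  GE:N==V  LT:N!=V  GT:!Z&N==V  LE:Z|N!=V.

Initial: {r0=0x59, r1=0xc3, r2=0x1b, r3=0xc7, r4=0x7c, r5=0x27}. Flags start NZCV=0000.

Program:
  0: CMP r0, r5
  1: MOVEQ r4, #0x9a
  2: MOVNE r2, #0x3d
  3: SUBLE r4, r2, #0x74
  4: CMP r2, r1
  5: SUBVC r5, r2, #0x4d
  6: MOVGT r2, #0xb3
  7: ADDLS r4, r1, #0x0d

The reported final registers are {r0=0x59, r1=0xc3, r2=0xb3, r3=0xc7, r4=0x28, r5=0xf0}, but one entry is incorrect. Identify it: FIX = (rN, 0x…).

FIX = (r4, 0xd0)

[0] flags=0010 → (cmp)
[1] flags=0010 EQ?F → skip
[2] flags=0010 NE?T → r2=0x3d
[3] flags=0010 LE?F → skip
[4] flags=0000 → (cmp)
[5] flags=0000 VC?T → r5=0xf0
[6] flags=0000 GT?T → r2=0xb3
[7] flags=0000 LS?T → r4=0xd0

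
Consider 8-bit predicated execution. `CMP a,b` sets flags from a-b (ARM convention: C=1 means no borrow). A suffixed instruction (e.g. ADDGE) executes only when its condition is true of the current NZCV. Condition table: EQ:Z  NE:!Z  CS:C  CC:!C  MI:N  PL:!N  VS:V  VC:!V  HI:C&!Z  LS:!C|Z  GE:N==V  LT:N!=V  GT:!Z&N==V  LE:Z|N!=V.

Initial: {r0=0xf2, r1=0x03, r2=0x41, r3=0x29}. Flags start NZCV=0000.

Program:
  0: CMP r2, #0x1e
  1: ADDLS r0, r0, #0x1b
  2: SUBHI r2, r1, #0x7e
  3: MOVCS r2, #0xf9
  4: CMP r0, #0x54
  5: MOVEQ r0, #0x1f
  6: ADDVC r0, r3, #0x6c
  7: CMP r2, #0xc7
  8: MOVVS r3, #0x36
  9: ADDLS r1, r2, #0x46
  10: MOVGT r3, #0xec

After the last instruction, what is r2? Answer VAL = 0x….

VAL = 0xf9

0: ✓ CMP  NZCV=0010
1: · ADDLS
2: ✓ SUBHI  r2←0x85
3: ✓ MOVCS  r2←0xf9
4: ✓ CMP  NZCV=1010
5: · MOVEQ
6: ✓ ADDVC  r0←0x95
7: ✓ CMP  NZCV=0010
8: · MOVVS
9: · ADDLS
10: ✓ MOVGT  r3←0xec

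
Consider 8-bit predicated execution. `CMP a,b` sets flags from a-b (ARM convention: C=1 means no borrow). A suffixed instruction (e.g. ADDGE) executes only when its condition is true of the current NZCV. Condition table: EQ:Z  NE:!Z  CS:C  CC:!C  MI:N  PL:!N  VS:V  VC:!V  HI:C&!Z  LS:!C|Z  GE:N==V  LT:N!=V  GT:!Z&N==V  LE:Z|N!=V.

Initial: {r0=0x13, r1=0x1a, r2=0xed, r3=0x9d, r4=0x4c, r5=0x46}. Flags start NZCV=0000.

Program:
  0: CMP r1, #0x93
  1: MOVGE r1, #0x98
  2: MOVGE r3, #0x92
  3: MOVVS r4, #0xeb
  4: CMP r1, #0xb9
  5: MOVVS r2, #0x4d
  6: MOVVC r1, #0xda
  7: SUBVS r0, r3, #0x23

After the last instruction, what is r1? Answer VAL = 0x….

0: ✓ CMP  NZCV=1001
1: ✓ MOVGE  r1←0x98
2: ✓ MOVGE  r3←0x92
3: ✓ MOVVS  r4←0xeb
4: ✓ CMP  NZCV=1000
5: · MOVVS
6: ✓ MOVVC  r1←0xda
7: · SUBVS

VAL = 0xda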